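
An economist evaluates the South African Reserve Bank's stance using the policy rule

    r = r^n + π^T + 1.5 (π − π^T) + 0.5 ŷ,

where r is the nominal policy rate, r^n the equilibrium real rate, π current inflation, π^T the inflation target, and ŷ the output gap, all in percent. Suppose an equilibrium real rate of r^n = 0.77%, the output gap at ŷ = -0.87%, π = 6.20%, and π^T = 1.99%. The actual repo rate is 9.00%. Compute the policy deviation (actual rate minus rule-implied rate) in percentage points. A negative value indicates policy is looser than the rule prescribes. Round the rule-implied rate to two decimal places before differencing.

0.36 pp

r = 0.77 + 1.99 + 1.5 × (6.20 − 1.99) + 0.5 × (-0.87)
   = 0.77 + 1.99 + 6.315 − 0.435 = 8.64
Deviation = 9.00 − 8.64 = 0.36 pp.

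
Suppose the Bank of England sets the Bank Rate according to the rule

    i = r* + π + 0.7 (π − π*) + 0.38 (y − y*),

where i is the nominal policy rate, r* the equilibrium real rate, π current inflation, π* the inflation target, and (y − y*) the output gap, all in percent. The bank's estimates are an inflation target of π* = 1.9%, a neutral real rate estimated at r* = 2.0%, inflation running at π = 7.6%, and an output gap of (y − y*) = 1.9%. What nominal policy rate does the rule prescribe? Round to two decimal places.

14.31%

i = 2.0 + 7.6 + 0.7 × (7.6 − 1.9) + 0.38 × 1.9
   = 2.0 + 7.6 + 3.99 + 0.722 = 14.31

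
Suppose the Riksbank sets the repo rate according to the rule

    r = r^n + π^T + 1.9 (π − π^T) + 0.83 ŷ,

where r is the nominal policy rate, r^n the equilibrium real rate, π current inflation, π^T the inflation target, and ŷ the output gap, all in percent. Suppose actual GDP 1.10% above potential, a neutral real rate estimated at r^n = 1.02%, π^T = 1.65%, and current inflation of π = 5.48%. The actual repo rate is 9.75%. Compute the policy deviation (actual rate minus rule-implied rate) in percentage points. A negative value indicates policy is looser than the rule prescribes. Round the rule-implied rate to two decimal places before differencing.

-1.11 pp

Output 1.10% above potential → ŷ = 1.10.
r = 1.02 + 1.65 + 1.9 × (5.48 − 1.65) + 0.83 × 1.10
   = 1.02 + 1.65 + 7.277 + 0.913 = 10.86
Deviation = 9.75 − 10.86 = -1.11 pp.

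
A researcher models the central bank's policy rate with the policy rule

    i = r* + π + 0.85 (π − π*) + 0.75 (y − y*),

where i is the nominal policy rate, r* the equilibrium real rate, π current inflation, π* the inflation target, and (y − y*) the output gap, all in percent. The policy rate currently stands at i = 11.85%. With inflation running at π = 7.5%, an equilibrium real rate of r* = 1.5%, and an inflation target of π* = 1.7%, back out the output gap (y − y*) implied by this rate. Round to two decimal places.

-2.77%

0.75 (y − y*) = 11.85 − 1.5 − 7.5 − 0.85 × (7.5 − 1.7) = -2.08
(y − y*) = -2.08 / 0.75 = -2.77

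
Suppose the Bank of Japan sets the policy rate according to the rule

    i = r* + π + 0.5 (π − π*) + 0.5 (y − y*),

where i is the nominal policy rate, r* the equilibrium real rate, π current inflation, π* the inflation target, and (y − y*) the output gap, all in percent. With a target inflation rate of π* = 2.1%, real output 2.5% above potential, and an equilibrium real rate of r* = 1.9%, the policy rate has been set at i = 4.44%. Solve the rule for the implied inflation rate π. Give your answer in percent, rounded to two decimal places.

1.56%

Output 2.5% above potential → (y − y*) = 2.5.
Collecting π: i = r* + (1 + 0.5) π − 0.5 π* + 0.5 (y − y*)
1.5 π = 4.44 − 1.9 + 0.5 × 2.1 − 0.5 × 2.5 = 2.34
π = 2.34 / 1.5 = 1.56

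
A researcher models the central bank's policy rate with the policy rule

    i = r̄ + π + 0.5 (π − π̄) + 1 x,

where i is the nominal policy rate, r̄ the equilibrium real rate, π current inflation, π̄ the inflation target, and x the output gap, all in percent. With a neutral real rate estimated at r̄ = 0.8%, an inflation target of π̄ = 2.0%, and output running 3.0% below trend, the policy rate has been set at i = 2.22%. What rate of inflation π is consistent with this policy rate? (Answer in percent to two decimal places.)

Output 3.0% below potential → x = -3.0.
Collecting π: i = r̄ + (1 + 0.5) π − 0.5 π̄ + 1 x
1.5 π = 2.22 − 0.8 + 0.5 × 2.0 − 1 × (-3.0) = 5.42
π = 5.42 / 1.5 = 3.61

3.61%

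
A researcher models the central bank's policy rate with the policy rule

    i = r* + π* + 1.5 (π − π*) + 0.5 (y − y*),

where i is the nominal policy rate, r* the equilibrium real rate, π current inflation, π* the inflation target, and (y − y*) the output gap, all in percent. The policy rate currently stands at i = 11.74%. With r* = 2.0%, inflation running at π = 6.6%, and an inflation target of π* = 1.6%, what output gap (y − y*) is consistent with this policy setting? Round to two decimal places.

1.28%

0.5 (y − y*) = 11.74 − 2.0 − 1.6 − 1.5 × (6.6 − 1.6) = 0.64
(y − y*) = 0.64 / 0.5 = 1.28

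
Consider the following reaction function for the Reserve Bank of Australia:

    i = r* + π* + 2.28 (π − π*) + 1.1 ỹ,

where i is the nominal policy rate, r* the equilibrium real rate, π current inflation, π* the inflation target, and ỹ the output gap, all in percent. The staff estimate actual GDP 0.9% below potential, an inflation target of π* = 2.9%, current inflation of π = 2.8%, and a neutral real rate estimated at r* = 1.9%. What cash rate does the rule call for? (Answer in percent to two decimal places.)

Output 0.9% below potential → ỹ = -0.9.
i = 1.9 + 2.9 + 2.28 × (2.8 − 2.9) + 1.1 × (-0.9)
   = 1.9 + 2.9 − 0.228 − 0.99 = 3.58

3.58%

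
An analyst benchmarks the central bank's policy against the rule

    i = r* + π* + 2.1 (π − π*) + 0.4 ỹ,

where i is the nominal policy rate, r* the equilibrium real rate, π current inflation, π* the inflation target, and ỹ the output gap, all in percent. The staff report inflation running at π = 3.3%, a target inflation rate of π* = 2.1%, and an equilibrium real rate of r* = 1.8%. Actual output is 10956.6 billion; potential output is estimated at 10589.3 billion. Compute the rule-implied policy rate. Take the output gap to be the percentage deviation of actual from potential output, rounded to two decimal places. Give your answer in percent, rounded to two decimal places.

Output gap = 100 × (10956.6 − 10589.3) / 10589.3 = 3.47%.
i = 1.80 + 2.10 + 2.1 × (3.30 − 2.10) + 0.4 × 3.47
   = 1.80 + 2.1 + 2.52 + 1.388 = 7.81

7.81%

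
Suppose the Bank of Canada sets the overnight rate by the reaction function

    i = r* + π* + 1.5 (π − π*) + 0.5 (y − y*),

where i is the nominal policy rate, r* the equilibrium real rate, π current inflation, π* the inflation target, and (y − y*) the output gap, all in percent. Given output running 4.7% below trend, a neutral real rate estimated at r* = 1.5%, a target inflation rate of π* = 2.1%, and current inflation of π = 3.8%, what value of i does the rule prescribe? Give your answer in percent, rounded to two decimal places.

Output 4.7% below potential → (y − y*) = -4.7.
i = 1.5 + 2.1 + 1.5 × (3.8 − 2.1) + 0.5 × (-4.7)
   = 1.5 + 2.1 + 2.55 − 2.35 = 3.80

3.80%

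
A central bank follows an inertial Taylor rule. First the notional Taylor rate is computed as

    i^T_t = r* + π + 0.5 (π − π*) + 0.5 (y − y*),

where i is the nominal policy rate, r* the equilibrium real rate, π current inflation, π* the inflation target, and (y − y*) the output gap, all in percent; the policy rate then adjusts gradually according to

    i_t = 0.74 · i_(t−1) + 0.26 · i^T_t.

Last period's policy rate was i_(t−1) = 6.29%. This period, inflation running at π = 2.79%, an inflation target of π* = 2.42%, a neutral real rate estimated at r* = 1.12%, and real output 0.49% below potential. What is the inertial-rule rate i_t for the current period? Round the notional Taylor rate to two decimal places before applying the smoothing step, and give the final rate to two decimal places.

Output 0.49% below potential → (y − y*) = -0.49.
i^T_t = 1.12 + 2.79 + 0.5 × (2.79 − 2.42) + 0.5 × (-0.49)
   = 1.12 + 2.79 + 0.185 − 0.245 = 3.85
i_t = 0.74 × 6.29 + 0.26 × 3.85 = 4.6546 + 1.001 = 5.66

5.66%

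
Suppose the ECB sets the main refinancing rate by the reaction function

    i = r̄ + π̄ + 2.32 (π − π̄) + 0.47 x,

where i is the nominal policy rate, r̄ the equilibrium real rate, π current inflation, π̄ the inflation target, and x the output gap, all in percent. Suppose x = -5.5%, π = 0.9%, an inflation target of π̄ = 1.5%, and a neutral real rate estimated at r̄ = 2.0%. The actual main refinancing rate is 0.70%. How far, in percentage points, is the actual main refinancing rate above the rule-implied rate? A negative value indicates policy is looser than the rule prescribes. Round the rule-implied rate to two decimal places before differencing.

i = 2.0 + 1.5 + 2.32 × (0.9 − 1.5) + 0.47 × (-5.5)
   = 2.0 + 1.5 − 1.392 − 2.585 = -0.48
Deviation = 0.70 − (-0.48) = 1.18 pp.

1.18 pp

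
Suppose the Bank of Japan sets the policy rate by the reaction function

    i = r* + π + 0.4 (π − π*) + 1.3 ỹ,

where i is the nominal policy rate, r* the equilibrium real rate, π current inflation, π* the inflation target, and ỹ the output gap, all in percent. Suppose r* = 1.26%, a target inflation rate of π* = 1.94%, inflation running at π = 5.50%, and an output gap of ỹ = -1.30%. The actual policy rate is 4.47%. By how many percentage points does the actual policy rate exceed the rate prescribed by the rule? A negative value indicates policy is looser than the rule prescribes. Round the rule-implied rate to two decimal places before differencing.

i = 1.26 + 5.50 + 0.4 × (5.50 − 1.94) + 1.3 × (-1.30)
   = 1.26 + 5.5 + 1.424 − 1.69 = 6.49
Deviation = 4.47 − 6.49 = -2.02 pp.

-2.02 pp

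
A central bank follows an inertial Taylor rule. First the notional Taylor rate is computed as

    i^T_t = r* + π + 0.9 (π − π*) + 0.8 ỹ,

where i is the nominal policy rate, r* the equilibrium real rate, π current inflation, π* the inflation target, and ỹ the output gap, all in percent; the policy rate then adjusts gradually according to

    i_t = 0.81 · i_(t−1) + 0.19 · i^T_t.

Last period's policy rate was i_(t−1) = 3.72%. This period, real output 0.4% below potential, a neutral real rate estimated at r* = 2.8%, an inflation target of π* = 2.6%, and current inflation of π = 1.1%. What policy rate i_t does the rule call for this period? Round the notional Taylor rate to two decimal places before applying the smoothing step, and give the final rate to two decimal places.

Output 0.4% below potential → ỹ = -0.4.
i^T_t = 2.8 + 1.1 + 0.9 × (1.1 − 2.6) + 0.8 × (-0.4)
   = 2.8 + 1.1 − 1.35 − 0.32 = 2.23
i_t = 0.81 × 3.72 + 0.19 × 2.23 = 3.0132 + 0.4237 = 3.44

3.44%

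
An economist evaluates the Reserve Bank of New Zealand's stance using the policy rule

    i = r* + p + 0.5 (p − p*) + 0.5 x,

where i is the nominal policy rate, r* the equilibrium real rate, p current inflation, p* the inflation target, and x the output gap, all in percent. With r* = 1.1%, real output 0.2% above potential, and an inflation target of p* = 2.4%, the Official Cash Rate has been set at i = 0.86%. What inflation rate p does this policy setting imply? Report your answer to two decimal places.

0.57%

Output 0.2% above potential → x = 0.2.
Collecting p: i = r* + (1 + 0.5) p − 0.5 p* + 0.5 x
1.5 p = 0.86 − 1.1 + 0.5 × 2.4 − 0.5 × 0.2 = 0.86
p = 0.86 / 1.5 = 0.57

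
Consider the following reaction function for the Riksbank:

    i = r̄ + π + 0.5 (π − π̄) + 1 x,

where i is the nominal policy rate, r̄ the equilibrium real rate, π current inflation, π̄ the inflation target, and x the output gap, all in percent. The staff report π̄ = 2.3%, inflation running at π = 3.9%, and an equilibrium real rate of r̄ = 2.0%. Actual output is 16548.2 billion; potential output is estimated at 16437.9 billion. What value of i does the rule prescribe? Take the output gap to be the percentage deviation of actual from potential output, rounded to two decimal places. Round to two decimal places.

7.37%

Output gap = 100 × (16548.2 − 16437.9) / 16437.9 = 0.67%.
i = 2.00 + 3.90 + 0.5 × (3.90 − 2.30) + 1 × 0.67
   = 2.00 + 3.9 + 0.8 + 0.67 = 7.37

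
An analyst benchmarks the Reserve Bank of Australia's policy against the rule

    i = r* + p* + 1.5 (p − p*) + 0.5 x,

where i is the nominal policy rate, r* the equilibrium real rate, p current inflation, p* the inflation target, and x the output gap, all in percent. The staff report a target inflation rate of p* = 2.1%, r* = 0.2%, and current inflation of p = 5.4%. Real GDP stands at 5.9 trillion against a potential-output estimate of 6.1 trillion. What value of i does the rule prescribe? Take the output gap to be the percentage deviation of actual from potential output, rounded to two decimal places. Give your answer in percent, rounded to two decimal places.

5.61%

Output gap = 100 × (5.9 − 6.1) / 6.1 = -3.28%.
i = 0.20 + 2.10 + 1.5 × (5.40 − 2.10) + 0.5 × (-3.28)
   = 0.20 + 2.1 + 4.95 − 1.64 = 5.61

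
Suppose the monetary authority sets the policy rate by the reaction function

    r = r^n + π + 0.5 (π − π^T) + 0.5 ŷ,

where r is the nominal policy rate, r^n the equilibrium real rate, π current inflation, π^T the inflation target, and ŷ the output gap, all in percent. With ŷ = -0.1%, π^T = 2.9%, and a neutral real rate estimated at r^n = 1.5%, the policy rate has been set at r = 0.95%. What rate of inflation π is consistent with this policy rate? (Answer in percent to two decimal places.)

Collecting π: r = r^n + (1 + 0.5) π − 0.5 π^T + 0.5 ŷ
1.5 π = 0.95 − 1.5 + 0.5 × 2.9 − 0.5 × (-0.1) = 0.95
π = 0.95 / 1.5 = 0.63

0.63%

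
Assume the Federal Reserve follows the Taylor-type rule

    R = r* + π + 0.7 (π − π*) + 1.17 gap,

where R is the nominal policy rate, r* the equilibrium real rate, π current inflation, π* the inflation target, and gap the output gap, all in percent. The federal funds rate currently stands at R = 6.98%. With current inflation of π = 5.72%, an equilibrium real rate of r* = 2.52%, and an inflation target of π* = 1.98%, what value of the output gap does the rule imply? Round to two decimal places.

1.17 gap = 6.98 − 2.52 − 5.72 − 0.7 × (5.72 − 1.98) = -3.878
gap = -3.878 / 1.17 = -3.31

-3.31%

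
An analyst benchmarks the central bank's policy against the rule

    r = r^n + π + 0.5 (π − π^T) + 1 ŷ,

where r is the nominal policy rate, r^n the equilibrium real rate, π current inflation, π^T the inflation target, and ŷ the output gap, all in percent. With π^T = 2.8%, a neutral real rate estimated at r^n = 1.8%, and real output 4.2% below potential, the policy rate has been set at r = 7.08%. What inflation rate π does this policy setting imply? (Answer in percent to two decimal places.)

Output 4.2% below potential → ŷ = -4.2.
Collecting π: r = r^n + (1 + 0.5) π − 0.5 π^T + 1 ŷ
1.5 π = 7.08 − 1.8 + 0.5 × 2.8 − 1 × (-4.2) = 10.88
π = 10.88 / 1.5 = 7.25

7.25%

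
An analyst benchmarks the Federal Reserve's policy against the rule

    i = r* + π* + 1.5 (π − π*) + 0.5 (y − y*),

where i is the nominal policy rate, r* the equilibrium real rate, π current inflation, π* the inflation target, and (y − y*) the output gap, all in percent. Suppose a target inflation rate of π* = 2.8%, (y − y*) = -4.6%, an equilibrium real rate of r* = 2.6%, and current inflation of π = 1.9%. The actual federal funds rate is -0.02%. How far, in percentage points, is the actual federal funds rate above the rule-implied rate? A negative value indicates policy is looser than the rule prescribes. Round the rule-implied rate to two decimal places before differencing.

i = 2.6 + 2.8 + 1.5 × (1.9 − 2.8) + 0.5 × (-4.6)
   = 2.6 + 2.8 − 1.35 − 2.3 = 1.75
Deviation = -0.02 − 1.75 = -1.77 pp.

-1.77 pp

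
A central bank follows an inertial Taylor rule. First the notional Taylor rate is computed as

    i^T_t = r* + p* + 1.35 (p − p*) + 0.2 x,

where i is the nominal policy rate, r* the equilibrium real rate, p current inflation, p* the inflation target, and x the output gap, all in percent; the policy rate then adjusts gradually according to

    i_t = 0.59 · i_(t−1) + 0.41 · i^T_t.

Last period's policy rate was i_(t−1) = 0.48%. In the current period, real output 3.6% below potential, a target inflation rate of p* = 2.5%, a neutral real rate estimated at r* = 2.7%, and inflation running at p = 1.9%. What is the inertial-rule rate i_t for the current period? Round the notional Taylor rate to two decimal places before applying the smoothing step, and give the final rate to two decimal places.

1.79%

Output 3.6% below potential → x = -3.6.
i^T_t = 2.7 + 2.5 + 1.35 × (1.9 − 2.5) + 0.2 × (-3.6)
   = 2.7 + 2.5 − 0.81 − 0.72 = 3.67
i_t = 0.59 × 0.48 + 0.41 × 3.67 = 0.2832 + 1.5047 = 1.79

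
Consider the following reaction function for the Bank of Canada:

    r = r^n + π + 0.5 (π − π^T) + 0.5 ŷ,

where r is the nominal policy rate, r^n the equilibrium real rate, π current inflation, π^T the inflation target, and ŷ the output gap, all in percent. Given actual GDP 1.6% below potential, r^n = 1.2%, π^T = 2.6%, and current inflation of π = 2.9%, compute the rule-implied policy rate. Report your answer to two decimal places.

3.45%

Output 1.6% below potential → ŷ = -1.6.
r = 1.2 + 2.9 + 0.5 × (2.9 − 2.6) + 0.5 × (-1.6)
   = 1.2 + 2.9 + 0.15 − 0.8 = 3.45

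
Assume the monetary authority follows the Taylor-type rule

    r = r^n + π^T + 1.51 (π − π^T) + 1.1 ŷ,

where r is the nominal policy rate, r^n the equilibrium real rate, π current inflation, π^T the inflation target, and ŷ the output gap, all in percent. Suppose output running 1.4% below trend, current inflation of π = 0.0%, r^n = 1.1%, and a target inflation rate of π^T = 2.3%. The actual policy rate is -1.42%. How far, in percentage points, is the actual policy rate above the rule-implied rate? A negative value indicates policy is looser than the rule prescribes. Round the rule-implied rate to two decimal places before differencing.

0.19 pp

Output 1.4% below potential → ŷ = -1.4.
r = 1.1 + 2.3 + 1.51 × (0.0 − 2.3) + 1.1 × (-1.4)
   = 1.1 + 2.3 − 3.473 − 1.54 = -1.61
Deviation = -1.42 − (-1.61) = 0.19 pp.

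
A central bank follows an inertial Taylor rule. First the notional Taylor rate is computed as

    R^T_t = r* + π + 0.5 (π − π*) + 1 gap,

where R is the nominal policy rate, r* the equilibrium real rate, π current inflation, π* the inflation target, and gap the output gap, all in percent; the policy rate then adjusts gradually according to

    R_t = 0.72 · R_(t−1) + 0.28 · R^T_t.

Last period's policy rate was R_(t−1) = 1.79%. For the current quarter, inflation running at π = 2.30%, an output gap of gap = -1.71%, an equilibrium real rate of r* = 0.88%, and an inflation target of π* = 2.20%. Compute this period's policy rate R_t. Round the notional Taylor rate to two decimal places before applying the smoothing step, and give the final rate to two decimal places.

R^T_t = 0.88 + 2.30 + 0.5 × (2.30 − 2.20) + 1 × (-1.71)
   = 0.88 + 2.3 + 0.05 − 1.71 = 1.52
R_t = 0.72 × 1.79 + 0.28 × 1.52 = 1.2888 + 0.4256 = 1.71

1.71%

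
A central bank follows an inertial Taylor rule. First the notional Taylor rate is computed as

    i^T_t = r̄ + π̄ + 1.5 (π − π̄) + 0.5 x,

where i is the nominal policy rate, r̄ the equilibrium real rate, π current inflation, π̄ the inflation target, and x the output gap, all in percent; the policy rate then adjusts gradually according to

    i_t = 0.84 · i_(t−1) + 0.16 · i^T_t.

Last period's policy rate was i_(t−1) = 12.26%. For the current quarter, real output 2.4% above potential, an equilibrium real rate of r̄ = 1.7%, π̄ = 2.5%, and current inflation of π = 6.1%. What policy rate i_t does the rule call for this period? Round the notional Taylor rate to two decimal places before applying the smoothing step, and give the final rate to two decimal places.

Output 2.4% above potential → x = 2.4.
i^T_t = 1.7 + 2.5 + 1.5 × (6.1 − 2.5) + 0.5 × 2.4
   = 1.7 + 2.5 + 5.4 + 1.2 = 10.80
i_t = 0.84 × 12.26 + 0.16 × 10.80 = 10.2984 + 1.728 = 12.03

12.03%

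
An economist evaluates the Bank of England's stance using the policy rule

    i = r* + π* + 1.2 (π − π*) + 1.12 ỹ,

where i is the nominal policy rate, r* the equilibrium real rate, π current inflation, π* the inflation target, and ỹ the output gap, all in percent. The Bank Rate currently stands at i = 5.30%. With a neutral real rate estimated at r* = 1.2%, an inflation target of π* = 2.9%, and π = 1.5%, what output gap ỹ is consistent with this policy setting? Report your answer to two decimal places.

2.57%

1.12 ỹ = 5.30 − 1.2 − 2.9 − 1.2 × (1.5 − 2.9) = 2.88
ỹ = 2.88 / 1.12 = 2.57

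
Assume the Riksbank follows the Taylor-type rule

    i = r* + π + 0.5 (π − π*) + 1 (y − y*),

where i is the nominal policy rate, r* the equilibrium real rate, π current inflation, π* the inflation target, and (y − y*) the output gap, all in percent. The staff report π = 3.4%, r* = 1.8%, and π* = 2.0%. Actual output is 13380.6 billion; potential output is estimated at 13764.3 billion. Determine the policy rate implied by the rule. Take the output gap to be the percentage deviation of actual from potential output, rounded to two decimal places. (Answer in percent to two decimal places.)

Output gap = 100 × (13380.6 − 13764.3) / 13764.3 = -2.79%.
i = 1.80 + 3.40 + 0.5 × (3.40 − 2.00) + 1 × (-2.79)
   = 1.80 + 3.4 + 0.7 − 2.79 = 3.11

3.11%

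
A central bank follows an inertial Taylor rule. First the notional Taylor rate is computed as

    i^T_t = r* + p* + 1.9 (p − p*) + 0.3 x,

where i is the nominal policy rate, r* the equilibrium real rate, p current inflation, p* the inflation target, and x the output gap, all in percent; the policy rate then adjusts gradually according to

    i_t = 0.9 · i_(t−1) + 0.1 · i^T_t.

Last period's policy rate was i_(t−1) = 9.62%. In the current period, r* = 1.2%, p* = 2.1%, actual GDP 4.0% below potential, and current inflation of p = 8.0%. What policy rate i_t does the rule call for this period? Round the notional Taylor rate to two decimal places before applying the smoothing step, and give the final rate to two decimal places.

9.99%

Output 4.0% below potential → x = -4.0.
i^T_t = 1.2 + 2.1 + 1.9 × (8.0 − 2.1) + 0.3 × (-4.0)
   = 1.2 + 2.1 + 11.21 − 1.2 = 13.31
i_t = 0.9 × 9.62 + 0.1 × 13.31 = 8.658 + 1.331 = 9.99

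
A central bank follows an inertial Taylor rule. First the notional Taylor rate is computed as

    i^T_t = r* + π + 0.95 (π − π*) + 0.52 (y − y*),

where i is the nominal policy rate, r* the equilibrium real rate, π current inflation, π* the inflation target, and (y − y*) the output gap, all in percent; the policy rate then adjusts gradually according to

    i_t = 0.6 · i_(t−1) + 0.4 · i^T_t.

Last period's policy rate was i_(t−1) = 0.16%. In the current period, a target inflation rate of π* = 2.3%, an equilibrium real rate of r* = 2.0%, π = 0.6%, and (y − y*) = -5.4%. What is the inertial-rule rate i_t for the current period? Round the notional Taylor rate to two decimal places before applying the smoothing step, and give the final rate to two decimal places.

-0.63%

i^T_t = 2.0 + 0.6 + 0.95 × (0.6 − 2.3) + 0.52 × (-5.4)
   = 2.0 + 0.6 − 1.615 − 2.808 = -1.82
i_t = 0.6 × 0.16 + 0.4 × (-1.82) = 0.096 − 0.728 = -0.63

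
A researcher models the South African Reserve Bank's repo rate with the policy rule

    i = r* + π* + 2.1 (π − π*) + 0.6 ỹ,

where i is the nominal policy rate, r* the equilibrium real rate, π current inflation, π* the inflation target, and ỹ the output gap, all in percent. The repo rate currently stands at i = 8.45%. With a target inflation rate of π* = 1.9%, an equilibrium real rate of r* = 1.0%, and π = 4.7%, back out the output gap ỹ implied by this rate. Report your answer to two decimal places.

-0.55%

0.6 ỹ = 8.45 − 1.0 − 1.9 − 2.1 × (4.7 − 1.9) = -0.33
ỹ = -0.33 / 0.6 = -0.55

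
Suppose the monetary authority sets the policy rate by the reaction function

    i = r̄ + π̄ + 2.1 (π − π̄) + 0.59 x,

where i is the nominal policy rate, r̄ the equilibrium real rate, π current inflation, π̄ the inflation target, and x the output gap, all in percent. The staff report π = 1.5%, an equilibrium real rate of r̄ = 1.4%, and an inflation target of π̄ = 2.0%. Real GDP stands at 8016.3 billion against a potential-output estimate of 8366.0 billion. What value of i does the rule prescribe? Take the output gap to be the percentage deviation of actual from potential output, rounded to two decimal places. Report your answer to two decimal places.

-0.12%

Output gap = 100 × (8016.3 − 8366.0) / 8366.0 = -4.18%.
i = 1.40 + 2.00 + 2.1 × (1.50 − 2.00) + 0.59 × (-4.18)
   = 1.40 + 2 − 1.05 − 2.4662 = -0.12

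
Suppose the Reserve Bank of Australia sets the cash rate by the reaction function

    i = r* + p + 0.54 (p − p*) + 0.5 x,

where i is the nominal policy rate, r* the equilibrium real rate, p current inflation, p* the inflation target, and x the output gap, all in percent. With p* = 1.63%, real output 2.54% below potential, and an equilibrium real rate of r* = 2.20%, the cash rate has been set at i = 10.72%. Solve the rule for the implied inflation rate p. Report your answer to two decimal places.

6.93%

Output 2.54% below potential → x = -2.54.
Collecting p: i = r* + (1 + 0.54) p − 0.54 p* + 0.5 x
1.54 p = 10.72 − 2.20 + 0.54 × 1.63 − 0.5 × (-2.54) = 10.6702
p = 10.6702 / 1.54 = 6.93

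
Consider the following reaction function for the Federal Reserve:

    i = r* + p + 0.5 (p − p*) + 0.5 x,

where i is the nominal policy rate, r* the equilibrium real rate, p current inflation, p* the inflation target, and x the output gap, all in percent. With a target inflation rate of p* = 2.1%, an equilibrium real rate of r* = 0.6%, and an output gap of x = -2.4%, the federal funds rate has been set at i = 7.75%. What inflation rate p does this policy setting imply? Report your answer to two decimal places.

6.27%

Collecting p: i = r* + (1 + 0.5) p − 0.5 p* + 0.5 x
1.5 p = 7.75 − 0.6 + 0.5 × 2.1 − 0.5 × (-2.4) = 9.4
p = 9.4 / 1.5 = 6.27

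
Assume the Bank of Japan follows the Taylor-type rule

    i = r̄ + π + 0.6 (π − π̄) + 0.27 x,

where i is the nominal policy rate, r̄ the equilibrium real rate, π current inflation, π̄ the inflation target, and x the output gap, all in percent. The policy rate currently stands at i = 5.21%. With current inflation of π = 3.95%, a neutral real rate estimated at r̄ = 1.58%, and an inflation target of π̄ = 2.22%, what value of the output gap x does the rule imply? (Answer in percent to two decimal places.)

0.27 x = 5.21 − 1.58 − 3.95 − 0.6 × (3.95 − 2.22) = -1.358
x = -1.358 / 0.27 = -5.03

-5.03%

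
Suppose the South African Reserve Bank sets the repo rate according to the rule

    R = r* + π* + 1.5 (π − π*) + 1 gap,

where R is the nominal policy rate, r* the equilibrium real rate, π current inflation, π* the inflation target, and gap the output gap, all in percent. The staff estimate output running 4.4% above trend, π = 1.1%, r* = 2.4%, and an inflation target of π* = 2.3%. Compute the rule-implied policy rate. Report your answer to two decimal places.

7.30%

Output 4.4% above potential → gap = 4.4.
R = 2.4 + 2.3 + 1.5 × (1.1 − 2.3) + 1 × 4.4
   = 2.4 + 2.3 − 1.8 + 4.4 = 7.30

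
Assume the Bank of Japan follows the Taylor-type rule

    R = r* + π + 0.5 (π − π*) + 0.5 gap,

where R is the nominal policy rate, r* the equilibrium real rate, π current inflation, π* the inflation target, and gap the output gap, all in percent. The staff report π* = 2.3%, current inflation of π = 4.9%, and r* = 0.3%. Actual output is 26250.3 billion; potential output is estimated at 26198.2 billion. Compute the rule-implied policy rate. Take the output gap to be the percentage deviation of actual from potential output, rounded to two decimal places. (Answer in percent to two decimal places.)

Output gap = 100 × (26250.3 − 26198.2) / 26198.2 = 0.20%.
R = 0.30 + 4.90 + 0.5 × (4.90 − 2.30) + 0.5 × 0.20
   = 0.30 + 4.9 + 1.3 + 0.1 = 6.60

6.60%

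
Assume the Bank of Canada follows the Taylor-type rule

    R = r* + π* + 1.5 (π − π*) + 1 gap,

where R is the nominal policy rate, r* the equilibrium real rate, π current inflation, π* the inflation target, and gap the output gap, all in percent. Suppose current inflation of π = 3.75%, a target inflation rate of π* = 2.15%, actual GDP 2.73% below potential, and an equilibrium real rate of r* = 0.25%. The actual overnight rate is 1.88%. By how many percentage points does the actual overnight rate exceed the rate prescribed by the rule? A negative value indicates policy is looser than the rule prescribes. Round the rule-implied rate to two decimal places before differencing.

Output 2.73% below potential → gap = -2.73.
R = 0.25 + 2.15 + 1.5 × (3.75 − 2.15) + 1 × (-2.73)
   = 0.25 + 2.15 + 2.4 − 2.73 = 2.07
Deviation = 1.88 − 2.07 = -0.19 pp.

-0.19 pp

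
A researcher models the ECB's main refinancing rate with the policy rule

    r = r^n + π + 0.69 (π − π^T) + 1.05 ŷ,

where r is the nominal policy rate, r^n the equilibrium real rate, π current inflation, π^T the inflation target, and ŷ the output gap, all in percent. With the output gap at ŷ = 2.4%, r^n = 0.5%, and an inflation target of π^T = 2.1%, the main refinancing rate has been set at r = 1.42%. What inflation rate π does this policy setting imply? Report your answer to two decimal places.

-0.09%

Collecting π: r = r^n + (1 + 0.69) π − 0.69 π^T + 1.05 ŷ
1.69 π = 1.42 − 0.5 + 0.69 × 2.1 − 1.05 × 2.4 = -0.151
π = -0.151 / 1.69 = -0.09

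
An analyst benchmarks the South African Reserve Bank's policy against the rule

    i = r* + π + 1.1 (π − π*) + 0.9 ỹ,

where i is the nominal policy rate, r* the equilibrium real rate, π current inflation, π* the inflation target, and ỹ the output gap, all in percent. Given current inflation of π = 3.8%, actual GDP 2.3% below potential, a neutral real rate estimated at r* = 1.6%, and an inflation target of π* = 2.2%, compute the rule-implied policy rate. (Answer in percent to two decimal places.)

5.09%

Output 2.3% below potential → ỹ = -2.3.
i = 1.6 + 3.8 + 1.1 × (3.8 − 2.2) + 0.9 × (-2.3)
   = 1.6 + 3.8 + 1.76 − 2.07 = 5.09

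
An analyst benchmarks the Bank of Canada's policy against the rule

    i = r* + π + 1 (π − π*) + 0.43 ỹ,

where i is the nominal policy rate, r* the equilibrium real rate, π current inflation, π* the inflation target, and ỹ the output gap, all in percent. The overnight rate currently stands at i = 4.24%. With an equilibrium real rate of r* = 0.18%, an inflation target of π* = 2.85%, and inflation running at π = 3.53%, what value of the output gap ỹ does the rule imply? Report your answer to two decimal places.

-0.35%

0.43 ỹ = 4.24 − 0.18 − 3.53 − 1 × (3.53 − 2.85) = -0.15
ỹ = -0.15 / 0.43 = -0.35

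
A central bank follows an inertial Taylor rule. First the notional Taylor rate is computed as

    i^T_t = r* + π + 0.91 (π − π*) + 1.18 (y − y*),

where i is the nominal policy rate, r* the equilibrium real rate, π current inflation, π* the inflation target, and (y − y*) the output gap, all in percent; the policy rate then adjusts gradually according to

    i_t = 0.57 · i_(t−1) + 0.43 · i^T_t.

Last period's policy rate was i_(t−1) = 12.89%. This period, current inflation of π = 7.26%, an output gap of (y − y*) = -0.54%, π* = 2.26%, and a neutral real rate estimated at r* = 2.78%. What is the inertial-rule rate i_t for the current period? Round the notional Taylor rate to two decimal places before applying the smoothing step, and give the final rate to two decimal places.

i^T_t = 2.78 + 7.26 + 0.91 × (7.26 − 2.26) + 1.18 × (-0.54)
   = 2.78 + 7.26 + 4.55 − 0.6372 = 13.95
i_t = 0.57 × 12.89 + 0.43 × 13.95 = 7.3473 + 5.9985 = 13.35

13.35%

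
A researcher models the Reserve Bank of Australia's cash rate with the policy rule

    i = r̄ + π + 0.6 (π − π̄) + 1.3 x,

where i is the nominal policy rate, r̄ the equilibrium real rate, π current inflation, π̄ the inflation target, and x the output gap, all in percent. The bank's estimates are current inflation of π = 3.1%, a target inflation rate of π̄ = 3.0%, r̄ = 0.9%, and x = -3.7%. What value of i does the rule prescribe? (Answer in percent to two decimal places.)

-0.75%

i = 0.9 + 3.1 + 0.6 × (3.1 − 3.0) + 1.3 × (-3.7)
   = 0.9 + 3.1 + 0.06 − 4.81 = -0.75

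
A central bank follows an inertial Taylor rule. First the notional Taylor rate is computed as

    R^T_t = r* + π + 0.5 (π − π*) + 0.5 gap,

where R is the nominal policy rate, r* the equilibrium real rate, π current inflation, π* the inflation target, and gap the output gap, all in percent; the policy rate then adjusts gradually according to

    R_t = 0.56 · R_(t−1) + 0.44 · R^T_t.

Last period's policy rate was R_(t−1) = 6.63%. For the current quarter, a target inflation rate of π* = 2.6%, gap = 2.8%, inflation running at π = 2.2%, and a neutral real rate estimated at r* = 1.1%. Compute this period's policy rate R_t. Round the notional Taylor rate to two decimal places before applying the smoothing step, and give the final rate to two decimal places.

5.69%

R^T_t = 1.1 + 2.2 + 0.5 × (2.2 − 2.6) + 0.5 × 2.8
   = 1.1 + 2.2 − 0.2 + 1.4 = 4.50
R_t = 0.56 × 6.63 + 0.44 × 4.50 = 3.7128 + 1.98 = 5.69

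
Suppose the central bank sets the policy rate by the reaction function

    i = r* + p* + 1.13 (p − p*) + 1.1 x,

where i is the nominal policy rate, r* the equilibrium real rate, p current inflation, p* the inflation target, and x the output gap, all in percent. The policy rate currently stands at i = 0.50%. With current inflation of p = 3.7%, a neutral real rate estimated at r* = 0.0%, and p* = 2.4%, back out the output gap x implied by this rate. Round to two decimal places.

1.1 x = 0.50 − 0.0 − 2.4 − 1.13 × (3.7 − 2.4) = -3.369
x = -3.369 / 1.1 = -3.06

-3.06%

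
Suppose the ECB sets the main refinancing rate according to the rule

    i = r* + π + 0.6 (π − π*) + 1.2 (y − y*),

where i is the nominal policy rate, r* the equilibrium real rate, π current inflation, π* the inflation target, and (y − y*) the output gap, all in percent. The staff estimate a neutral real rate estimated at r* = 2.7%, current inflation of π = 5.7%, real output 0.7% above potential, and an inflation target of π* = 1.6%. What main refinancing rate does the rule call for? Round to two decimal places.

Output 0.7% above potential → (y − y*) = 0.7.
i = 2.7 + 5.7 + 0.6 × (5.7 − 1.6) + 1.2 × 0.7
   = 2.7 + 5.7 + 2.46 + 0.84 = 11.70

11.70%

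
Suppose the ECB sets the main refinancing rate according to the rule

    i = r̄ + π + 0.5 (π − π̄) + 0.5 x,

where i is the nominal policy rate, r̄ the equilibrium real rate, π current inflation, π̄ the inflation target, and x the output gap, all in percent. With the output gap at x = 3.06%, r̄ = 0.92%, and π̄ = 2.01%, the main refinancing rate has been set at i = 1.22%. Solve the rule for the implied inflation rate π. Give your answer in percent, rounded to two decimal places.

-0.15%

Collecting π: i = r̄ + (1 + 0.5) π − 0.5 π̄ + 0.5 x
1.5 π = 1.22 − 0.92 + 0.5 × 2.01 − 0.5 × 3.06 = -0.225
π = -0.225 / 1.5 = -0.15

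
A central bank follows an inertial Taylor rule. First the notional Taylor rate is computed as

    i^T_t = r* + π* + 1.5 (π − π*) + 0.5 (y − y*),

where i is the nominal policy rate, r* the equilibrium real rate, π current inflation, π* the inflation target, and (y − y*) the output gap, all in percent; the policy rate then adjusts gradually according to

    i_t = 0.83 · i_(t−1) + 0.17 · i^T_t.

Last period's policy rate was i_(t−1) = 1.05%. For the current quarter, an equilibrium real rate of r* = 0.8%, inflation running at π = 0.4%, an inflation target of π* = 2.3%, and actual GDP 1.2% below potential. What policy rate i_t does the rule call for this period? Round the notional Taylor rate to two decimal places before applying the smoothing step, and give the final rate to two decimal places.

Output 1.2% below potential → (y − y*) = -1.2.
i^T_t = 0.8 + 2.3 + 1.5 × (0.4 − 2.3) + 0.5 × (-1.2)
   = 0.8 + 2.3 − 2.85 − 0.6 = -0.35
i_t = 0.83 × 1.05 + 0.17 × (-0.35) = 0.8715 − 0.0595 = 0.81

0.81%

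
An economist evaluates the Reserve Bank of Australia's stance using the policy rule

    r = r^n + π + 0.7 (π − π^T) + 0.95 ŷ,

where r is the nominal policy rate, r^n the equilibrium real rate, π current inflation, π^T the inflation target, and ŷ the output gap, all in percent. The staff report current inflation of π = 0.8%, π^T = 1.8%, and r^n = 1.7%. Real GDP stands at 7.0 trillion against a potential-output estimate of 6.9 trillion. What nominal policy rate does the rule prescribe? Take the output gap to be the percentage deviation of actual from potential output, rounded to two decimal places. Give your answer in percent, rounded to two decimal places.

Output gap = 100 × (7.0 − 6.9) / 6.9 = 1.45%.
r = 1.70 + 0.80 + 0.7 × (0.80 − 1.80) + 0.95 × 1.45
   = 1.70 + 0.8 − 0.7 + 1.3775 = 3.18

3.18%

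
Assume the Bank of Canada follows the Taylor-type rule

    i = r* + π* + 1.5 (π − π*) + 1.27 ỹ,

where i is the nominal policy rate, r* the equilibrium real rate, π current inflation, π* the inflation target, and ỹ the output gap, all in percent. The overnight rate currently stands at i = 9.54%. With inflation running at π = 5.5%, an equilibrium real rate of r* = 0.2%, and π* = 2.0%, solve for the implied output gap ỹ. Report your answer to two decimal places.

1.27 ỹ = 9.54 − 0.2 − 2.0 − 1.5 × (5.5 − 2.0) = 2.09
ỹ = 2.09 / 1.27 = 1.65

1.65%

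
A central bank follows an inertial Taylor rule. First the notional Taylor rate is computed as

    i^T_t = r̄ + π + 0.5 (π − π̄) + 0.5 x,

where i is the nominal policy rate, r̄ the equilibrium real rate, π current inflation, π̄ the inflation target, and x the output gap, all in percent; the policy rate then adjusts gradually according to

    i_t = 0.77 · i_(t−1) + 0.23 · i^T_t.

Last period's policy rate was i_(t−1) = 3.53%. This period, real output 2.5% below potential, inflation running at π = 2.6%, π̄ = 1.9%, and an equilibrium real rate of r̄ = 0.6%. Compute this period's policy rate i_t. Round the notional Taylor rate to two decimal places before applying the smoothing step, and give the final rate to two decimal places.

Output 2.5% below potential → x = -2.5.
i^T_t = 0.6 + 2.6 + 0.5 × (2.6 − 1.9) + 0.5 × (-2.5)
   = 0.6 + 2.6 + 0.35 − 1.25 = 2.30
i_t = 0.77 × 3.53 + 0.23 × 2.30 = 2.7181 + 0.529 = 3.25

3.25%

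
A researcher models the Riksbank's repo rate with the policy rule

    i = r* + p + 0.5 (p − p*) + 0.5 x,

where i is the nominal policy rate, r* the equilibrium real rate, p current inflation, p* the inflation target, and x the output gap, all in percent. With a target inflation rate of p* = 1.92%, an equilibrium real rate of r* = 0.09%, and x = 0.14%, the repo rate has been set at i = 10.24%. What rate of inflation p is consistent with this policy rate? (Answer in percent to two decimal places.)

Collecting p: i = r* + (1 + 0.5) p − 0.5 p* + 0.5 x
1.5 p = 10.24 − 0.09 + 0.5 × 1.92 − 0.5 × 0.14 = 11.04
p = 11.04 / 1.5 = 7.36

7.36%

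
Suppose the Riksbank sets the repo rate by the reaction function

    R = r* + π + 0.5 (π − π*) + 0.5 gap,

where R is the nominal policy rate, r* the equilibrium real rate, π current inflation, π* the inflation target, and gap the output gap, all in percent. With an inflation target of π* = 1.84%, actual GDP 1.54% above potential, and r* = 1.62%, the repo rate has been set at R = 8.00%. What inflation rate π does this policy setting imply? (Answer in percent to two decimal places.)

4.35%

Output 1.54% above potential → gap = 1.54.
Collecting π: R = r* + (1 + 0.5) π − 0.5 π* + 0.5 gap
1.5 π = 8.00 − 1.62 + 0.5 × 1.84 − 0.5 × 1.54 = 6.53
π = 6.53 / 1.5 = 4.35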